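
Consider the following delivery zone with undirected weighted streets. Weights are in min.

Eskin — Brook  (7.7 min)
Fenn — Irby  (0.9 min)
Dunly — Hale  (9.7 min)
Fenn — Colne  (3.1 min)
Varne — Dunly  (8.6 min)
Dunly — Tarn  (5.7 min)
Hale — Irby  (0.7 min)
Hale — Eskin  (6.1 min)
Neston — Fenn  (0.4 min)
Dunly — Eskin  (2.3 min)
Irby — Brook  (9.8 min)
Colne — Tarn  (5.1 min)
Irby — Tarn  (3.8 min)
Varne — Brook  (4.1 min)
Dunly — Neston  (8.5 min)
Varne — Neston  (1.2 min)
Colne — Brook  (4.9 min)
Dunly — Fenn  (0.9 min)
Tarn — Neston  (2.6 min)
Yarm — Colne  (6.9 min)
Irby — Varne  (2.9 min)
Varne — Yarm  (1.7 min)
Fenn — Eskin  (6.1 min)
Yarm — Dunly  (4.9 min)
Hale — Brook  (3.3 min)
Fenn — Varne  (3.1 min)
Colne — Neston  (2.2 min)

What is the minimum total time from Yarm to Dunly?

Enumerating some paths:
Yarm → Varne → Neston → Fenn → Dunly: 1.7+1.2+0.4+0.9 = 4.2
Yarm → Dunly: 4.9 = 4.9
Yarm → Varne → Fenn → Dunly: 1.7+3.1+0.9 = 5.7
The minimum is 4.2 min via Yarm → Varne → Neston → Fenn → Dunly.

4.2 min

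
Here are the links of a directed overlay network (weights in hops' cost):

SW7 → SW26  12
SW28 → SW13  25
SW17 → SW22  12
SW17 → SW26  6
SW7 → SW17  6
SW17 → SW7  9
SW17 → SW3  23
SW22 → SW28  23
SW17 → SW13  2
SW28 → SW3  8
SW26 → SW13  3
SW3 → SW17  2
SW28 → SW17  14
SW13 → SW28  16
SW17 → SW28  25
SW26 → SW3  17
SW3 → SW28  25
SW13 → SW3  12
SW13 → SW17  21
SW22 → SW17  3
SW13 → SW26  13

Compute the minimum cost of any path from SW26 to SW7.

Running Dijkstra from SW26:
SW26: 0
SW13: 3  (via SW26)
SW3: 15  (via SW13)
SW17: 17  (via SW3)
SW28: 19  (via SW13)
SW7: 26  (via SW17)
Shortest route: SW26–SW13–SW3–SW17–SW7 = 26 hops' cost.

26 hops' cost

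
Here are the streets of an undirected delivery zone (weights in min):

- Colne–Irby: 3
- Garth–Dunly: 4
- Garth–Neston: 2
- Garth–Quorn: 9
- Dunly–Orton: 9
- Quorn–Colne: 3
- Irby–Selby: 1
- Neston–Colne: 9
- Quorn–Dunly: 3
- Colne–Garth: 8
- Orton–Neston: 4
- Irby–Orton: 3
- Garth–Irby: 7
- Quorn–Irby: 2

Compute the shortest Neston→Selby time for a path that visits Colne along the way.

13 min

Best Neston to Colne: Neston–Colne costing 9
Shortest Colne→Selby: Colne–Irby–Selby = 4
Total via Colne: 9 + 4 = 13 min.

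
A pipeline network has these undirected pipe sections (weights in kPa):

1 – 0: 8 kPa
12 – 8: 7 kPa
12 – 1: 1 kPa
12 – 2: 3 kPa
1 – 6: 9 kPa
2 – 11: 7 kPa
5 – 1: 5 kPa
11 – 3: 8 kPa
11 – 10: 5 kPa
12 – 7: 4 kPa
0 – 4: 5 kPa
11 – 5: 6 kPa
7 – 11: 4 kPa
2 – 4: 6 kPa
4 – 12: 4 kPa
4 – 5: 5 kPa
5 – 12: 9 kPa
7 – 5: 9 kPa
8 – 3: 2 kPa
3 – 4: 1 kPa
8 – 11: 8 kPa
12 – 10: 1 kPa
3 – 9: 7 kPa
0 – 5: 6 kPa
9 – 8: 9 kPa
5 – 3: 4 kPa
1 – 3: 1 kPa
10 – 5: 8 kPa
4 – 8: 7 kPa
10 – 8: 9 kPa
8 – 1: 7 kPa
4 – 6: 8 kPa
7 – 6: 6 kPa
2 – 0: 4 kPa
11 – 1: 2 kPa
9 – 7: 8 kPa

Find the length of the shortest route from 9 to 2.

Settle nodes by increasing distance from 9:
9: 0
3: 7  (via 9)
1: 8  (via 3)
4: 8  (via 3)
7: 8  (via 9)
8: 9  (via 9)
12: 9  (via 1)
10: 10  (via 12)
11: 10  (via 1)
5: 11  (via 3)
2: 12  (via 12)
Shortest route: 9 → 3 → 1 → 12 → 2 = 12 kPa.

12 kPa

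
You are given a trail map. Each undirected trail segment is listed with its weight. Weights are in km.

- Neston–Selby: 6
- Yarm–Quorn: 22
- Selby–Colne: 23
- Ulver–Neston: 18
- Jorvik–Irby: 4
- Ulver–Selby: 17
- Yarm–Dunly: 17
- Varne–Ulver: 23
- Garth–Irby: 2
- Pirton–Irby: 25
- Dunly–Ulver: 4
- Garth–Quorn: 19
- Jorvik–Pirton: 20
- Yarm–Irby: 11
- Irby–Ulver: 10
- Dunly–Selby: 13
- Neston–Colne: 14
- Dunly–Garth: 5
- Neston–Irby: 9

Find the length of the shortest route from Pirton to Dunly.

Candidate routes:
Pirton - Irby - Garth - Dunly: 25+2+5 = 32
Pirton - Jorvik - Irby - Garth - Dunly: 20+4+2+5 = 31
Cheapest is Pirton - Jorvik - Irby - Garth - Dunly at 31 km.

31 km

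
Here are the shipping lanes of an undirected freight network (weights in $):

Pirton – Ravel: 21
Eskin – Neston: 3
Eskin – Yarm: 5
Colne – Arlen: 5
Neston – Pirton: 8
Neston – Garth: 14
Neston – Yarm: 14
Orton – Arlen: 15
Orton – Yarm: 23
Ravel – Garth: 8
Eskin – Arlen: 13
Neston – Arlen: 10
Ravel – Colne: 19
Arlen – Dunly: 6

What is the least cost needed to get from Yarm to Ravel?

$30

Running Dijkstra from Yarm:
Yarm: 0
Eskin: 5  (via Yarm)
Neston: 8  (via Eskin)
Pirton: 16  (via Neston)
Arlen: 18  (via Eskin)
Garth: 22  (via Neston)
Orton: 23  (via Yarm)
Colne: 23  (via Arlen)
Dunly: 24  (via Arlen)
Ravel: 30  (via Garth)
Shortest route: Yarm → Eskin → Neston → Garth → Ravel = $30.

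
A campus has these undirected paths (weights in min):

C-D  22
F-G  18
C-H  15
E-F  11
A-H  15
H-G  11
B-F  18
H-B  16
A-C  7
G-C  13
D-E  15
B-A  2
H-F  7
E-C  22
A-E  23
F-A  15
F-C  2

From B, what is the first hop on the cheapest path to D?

Candidate routes:
B - A - C - F - E - D: 2+7+2+11+15 = 37
B - A - C - D: 2+7+22 = 31
Cheapest is B - A - C - D at 31 min.
So from B the first move is to A.

A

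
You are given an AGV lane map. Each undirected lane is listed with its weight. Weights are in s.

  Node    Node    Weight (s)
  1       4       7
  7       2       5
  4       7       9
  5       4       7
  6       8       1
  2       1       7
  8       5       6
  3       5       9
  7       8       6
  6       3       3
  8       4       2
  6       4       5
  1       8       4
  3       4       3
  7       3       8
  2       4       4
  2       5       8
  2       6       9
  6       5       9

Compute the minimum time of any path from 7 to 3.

8 s

Candidate routes:
7 - 3: 8 = 8
7 - 8 - 4 - 3: 6+2+3 = 11
7 - 8 - 6 - 3: 6+1+3 = 10
Cheapest is 7 - 3 at 8 s.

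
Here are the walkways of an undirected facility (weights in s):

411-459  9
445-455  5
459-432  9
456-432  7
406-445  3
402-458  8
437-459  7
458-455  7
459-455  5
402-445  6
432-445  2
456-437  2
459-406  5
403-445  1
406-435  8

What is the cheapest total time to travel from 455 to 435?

16 s

Candidate routes:
455–459–432–445–406–435: 5+9+2+3+8 = 27
455–445–406–435: 5+3+8 = 16
455–459–406–435: 5+5+8 = 18
Cheapest is 455–445–406–435 at 16 s.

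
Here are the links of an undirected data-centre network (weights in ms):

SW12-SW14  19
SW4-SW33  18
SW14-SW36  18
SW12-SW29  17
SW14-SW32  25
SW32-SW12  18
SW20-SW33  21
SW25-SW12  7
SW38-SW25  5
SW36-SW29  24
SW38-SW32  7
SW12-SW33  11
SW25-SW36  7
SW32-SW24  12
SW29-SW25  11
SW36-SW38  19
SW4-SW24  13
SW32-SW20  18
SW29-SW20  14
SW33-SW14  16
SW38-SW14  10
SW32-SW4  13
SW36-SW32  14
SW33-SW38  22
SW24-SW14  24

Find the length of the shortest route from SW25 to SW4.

25 ms

Running Dijkstra from SW25:
SW25: 0
SW38: 5  (via SW25)
SW12: 7  (via SW25)
SW36: 7  (via SW25)
SW29: 11  (via SW25)
SW32: 12  (via SW38)
SW14: 15  (via SW38)
SW33: 18  (via SW12)
SW24: 24  (via SW32)
SW20: 25  (via SW29)
SW4: 25  (via SW32)
Shortest route: SW25–SW38–SW32–SW4 = 25 ms.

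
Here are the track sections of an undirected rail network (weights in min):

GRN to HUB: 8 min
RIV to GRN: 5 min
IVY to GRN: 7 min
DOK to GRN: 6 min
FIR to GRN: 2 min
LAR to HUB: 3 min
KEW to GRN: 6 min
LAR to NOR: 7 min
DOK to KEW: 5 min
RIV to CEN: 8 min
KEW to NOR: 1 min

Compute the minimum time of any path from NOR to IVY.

14 min

Compare a few routes:
NOR–LAR–HUB–GRN–IVY: 7+3+8+7 = 25
NOR–KEW–DOK–GRN–IVY: 1+5+6+7 = 19
NOR–KEW–GRN–IVY: 1+6+7 = 14
The minimum is 14 min via NOR–KEW–GRN–IVY.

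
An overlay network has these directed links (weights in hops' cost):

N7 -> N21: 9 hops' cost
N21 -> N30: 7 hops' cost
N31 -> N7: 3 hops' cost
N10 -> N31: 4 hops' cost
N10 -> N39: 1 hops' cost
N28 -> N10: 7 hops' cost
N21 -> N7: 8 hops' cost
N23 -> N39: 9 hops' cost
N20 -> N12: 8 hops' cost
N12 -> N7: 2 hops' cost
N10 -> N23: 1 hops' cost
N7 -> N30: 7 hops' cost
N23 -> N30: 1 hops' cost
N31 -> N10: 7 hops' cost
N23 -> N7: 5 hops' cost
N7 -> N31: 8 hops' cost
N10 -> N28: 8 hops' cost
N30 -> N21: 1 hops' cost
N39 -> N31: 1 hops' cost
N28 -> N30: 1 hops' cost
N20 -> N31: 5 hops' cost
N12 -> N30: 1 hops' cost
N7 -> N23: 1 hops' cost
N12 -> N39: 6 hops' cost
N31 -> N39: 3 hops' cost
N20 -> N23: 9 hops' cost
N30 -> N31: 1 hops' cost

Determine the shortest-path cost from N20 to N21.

10 hops' cost

Candidate routes:
N20 - N31 - N7 - N23 - N30 - N21: 5+3+1+1+1 = 11
N20 - N12 - N30 - N21: 8+1+1 = 10
The minimum is 10 hops' cost via N20 - N12 - N30 - N21.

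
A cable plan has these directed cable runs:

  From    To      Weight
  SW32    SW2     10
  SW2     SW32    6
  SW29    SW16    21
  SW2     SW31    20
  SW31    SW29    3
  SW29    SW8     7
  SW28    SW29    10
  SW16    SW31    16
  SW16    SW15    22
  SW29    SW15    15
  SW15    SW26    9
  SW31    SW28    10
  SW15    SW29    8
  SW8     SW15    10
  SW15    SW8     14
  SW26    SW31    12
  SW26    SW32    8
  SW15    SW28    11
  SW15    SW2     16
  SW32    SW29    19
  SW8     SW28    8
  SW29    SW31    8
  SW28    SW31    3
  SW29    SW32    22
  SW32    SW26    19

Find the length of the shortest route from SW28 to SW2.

Compare a few routes:
SW28–SW31–SW29–SW15–SW2: 3+3+15+16 = 37
SW28–SW31–SW29–SW8–SW15–SW2: 3+3+7+10+16 = 39
SW28–SW29–SW15–SW2: 10+15+16 = 41
SW28–SW31–SW29–SW32–SW2: 3+3+22+10 = 38
Cheapest is SW28–SW31–SW29–SW15–SW2 at 37.

37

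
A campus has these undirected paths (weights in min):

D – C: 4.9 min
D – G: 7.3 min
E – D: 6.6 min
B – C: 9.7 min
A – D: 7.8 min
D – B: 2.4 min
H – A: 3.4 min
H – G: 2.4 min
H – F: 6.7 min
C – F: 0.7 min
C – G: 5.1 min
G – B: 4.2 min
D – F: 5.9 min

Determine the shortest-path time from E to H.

Compare a few routes:
E → D → B → G → H: 6.6+2.4+4.2+2.4 = 15.6
E → D → G → H: 6.6+7.3+2.4 = 16.3
Cheapest is E → D → B → G → H at 15.6 min.

15.6 min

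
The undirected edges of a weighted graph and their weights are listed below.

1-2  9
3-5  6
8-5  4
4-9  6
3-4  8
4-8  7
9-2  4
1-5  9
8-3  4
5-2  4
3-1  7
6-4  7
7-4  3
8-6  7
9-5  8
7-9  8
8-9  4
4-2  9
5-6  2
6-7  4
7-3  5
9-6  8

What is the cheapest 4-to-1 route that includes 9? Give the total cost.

Best 4 to 9: 4–9 costing 6
Shortest 9→1: 9–2–1 = 13
Total via 9: 6 + 13 = 19.

19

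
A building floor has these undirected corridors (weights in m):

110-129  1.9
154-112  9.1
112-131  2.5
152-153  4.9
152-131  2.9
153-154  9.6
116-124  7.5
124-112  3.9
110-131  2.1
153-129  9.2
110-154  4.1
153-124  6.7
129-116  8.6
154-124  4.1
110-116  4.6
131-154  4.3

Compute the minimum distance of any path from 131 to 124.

Candidate routes:
131–154–124: 4.3+4.1 = 8.4
131–110–154–124: 2.1+4.1+4.1 = 10.3
131–112–124: 2.5+3.9 = 6.4
The minimum is 6.4 m via 131–112–124.

6.4 m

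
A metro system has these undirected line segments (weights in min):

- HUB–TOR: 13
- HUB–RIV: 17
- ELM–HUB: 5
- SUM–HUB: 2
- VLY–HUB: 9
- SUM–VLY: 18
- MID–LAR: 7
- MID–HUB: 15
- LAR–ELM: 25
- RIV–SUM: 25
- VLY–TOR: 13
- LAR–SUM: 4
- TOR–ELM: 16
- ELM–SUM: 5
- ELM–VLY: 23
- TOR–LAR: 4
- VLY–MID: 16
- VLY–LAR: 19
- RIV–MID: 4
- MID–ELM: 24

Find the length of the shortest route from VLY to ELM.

14 min

Settle nodes by increasing distance from VLY:
VLY: 0
HUB: 9  (via VLY)
SUM: 11  (via HUB)
TOR: 13  (via VLY)
ELM: 14  (via HUB)
Shortest route: VLY → HUB → ELM = 14 min.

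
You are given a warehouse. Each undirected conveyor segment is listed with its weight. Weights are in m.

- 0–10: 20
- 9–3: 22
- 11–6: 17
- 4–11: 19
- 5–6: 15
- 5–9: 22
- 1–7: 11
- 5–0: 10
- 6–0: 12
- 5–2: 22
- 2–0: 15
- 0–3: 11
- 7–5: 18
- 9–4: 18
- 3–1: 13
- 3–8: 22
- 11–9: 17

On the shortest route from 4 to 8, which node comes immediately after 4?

9

Compare a few routes:
4–9–3–8: 18+22+22 = 62
4–11–9–3–8: 19+17+22+22 = 80
Cheapest is 4–9–3–8 at 62 m.
So from 4 the first move is to 9.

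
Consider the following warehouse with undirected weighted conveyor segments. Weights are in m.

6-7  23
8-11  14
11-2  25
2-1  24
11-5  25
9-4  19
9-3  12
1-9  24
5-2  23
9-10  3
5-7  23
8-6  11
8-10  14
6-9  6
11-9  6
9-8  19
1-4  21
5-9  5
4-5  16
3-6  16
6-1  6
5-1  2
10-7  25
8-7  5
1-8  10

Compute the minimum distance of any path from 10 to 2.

Shortest distances from 10:
10: 0
9: 3  (via 10)
5: 8  (via 9)
6: 9  (via 9)
11: 9  (via 9)
1: 10  (via 5)
8: 14  (via 10)
3: 15  (via 9)
7: 19  (via 8)
4: 22  (via 9)
2: 31  (via 5)
Shortest route: 10–9–5–2 = 31 m.

31 m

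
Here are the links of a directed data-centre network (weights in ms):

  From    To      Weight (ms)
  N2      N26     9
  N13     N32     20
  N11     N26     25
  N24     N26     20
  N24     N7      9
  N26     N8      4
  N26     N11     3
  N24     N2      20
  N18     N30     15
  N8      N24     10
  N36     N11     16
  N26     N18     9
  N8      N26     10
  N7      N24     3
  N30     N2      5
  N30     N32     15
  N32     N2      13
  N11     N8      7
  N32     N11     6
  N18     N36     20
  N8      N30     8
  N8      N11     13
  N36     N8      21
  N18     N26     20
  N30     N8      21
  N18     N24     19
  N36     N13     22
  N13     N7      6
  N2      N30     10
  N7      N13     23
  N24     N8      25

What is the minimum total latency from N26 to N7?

23 ms

Running Dijkstra from N26:
N26: 0
N11: 3  (via N26)
N8: 4  (via N26)
N18: 9  (via N26)
N30: 12  (via N8)
N24: 14  (via N8)
N2: 17  (via N30)
N7: 23  (via N24)
Shortest route: N26–N8–N24–N7 = 23 ms.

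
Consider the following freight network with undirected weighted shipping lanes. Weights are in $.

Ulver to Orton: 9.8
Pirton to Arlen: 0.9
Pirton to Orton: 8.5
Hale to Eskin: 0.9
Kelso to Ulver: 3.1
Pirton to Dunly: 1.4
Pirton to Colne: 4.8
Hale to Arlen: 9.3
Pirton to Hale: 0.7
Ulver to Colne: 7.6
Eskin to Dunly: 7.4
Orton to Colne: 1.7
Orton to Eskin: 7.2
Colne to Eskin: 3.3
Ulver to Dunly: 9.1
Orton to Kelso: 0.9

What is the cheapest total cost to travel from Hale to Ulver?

$9.9

Running Dijkstra from Hale:
Hale: 0
Pirton: 0.7  (via Hale)
Eskin: 0.9  (via Hale)
Arlen: 1.6  (via Pirton)
Dunly: 2.1  (via Pirton)
Colne: 4.2  (via Eskin)
Orton: 5.9  (via Colne)
Kelso: 6.8  (via Orton)
Ulver: 9.9  (via Kelso)
Shortest route: Hale → Eskin → Colne → Orton → Kelso → Ulver = $9.9.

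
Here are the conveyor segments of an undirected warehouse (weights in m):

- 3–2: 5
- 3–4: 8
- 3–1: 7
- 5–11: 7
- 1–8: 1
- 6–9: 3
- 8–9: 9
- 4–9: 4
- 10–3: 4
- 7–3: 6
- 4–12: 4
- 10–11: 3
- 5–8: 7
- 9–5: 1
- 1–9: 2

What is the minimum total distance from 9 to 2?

Running Dijkstra from 9:
9: 0
5: 1  (via 9)
1: 2  (via 9)
6: 3  (via 9)
8: 3  (via 1)
4: 4  (via 9)
11: 8  (via 5)
12: 8  (via 4)
3: 9  (via 1)
10: 11  (via 11)
2: 14  (via 3)
Shortest route: 9 → 1 → 3 → 2 = 14 m.

14 m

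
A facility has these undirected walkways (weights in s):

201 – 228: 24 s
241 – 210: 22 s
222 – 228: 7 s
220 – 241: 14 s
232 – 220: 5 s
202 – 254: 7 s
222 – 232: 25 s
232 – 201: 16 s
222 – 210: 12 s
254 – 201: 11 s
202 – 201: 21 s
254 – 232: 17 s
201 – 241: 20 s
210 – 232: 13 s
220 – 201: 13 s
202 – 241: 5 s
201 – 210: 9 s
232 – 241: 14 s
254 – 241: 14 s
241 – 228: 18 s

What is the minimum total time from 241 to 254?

12 s

Shortest distances from 241:
241: 0
202: 5  (via 241)
254: 12  (via 202)
Shortest route: 241–202–254 = 12 s.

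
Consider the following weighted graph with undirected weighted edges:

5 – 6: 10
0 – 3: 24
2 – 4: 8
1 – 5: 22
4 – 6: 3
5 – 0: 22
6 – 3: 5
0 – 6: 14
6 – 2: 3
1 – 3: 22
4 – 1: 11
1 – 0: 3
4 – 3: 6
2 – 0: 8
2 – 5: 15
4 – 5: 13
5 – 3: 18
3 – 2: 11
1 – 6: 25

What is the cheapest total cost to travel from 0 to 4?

Compare a few routes:
0–2–6–3–4: 8+3+5+6 = 22
0–2–4: 8+8 = 16
0–1–4: 3+11 = 14
0–6–4: 14+3 = 17
The minimum is 14 via 0–1–4.

14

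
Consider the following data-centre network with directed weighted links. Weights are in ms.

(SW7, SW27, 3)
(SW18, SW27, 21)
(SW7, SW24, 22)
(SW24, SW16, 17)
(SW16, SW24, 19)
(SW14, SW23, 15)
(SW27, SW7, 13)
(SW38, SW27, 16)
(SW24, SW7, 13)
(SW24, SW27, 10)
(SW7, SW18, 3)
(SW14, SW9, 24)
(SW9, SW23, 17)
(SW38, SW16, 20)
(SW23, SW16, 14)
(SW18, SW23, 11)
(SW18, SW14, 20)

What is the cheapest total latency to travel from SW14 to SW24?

Candidate routes:
SW14–SW9–SW23–SW16–SW24: 24+17+14+19 = 74
SW14–SW23–SW16–SW24: 15+14+19 = 48
The minimum is 48 ms via SW14–SW23–SW16–SW24.

48 ms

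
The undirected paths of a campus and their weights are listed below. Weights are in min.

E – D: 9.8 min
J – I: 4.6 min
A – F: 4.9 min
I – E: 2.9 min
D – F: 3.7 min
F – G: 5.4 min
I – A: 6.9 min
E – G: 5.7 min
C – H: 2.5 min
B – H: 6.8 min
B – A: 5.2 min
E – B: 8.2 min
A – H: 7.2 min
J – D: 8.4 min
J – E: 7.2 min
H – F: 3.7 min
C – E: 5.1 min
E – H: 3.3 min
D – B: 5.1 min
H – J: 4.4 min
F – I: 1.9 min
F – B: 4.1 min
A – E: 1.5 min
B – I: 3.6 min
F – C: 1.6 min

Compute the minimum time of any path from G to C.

Running Dijkstra from G:
G: 0
F: 5.4  (via G)
E: 5.7  (via G)
C: 7  (via F)
Shortest route: G → F → C = 7 min.

7 min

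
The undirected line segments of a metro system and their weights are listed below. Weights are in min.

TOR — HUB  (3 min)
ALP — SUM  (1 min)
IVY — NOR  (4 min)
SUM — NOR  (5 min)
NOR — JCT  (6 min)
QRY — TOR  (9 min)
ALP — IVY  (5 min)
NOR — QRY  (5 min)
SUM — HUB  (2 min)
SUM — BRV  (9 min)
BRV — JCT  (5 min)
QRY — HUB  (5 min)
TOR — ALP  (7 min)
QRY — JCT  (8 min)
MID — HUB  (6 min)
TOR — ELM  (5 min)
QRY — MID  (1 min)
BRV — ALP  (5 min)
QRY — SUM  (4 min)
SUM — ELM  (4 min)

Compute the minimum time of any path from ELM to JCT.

15 min

Enumerating some paths:
ELM - SUM - HUB - QRY - JCT: 4+2+5+8 = 19
ELM - SUM - QRY - JCT: 4+4+8 = 16
ELM - SUM - NOR - JCT: 4+5+6 = 15
ELM - SUM - BRV - JCT: 4+9+5 = 18
The minimum is 15 min via ELM - SUM - NOR - JCT.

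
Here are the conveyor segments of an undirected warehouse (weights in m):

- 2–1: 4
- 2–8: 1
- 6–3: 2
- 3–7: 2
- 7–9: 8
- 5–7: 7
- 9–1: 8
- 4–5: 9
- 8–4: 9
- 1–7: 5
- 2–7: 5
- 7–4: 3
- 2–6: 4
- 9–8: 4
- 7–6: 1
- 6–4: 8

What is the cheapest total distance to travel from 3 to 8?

7 m

Compare a few routes:
3–7–6–2–8: 2+1+4+1 = 8
3–7–2–8: 2+5+1 = 8
3–6–2–8: 2+4+1 = 7
The minimum is 7 m via 3–6–2–8.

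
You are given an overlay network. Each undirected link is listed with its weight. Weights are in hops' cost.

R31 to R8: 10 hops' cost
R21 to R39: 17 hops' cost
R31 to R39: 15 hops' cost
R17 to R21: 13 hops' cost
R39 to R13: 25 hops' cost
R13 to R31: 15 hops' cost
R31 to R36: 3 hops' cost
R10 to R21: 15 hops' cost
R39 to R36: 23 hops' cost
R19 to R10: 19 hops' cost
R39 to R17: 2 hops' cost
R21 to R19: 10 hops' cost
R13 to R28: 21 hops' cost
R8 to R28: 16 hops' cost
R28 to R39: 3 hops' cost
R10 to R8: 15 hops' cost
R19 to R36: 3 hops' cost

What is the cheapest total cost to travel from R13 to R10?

40 hops' cost

Enumerating some paths:
R13 - R28 - R39 - R17 - R21 - R10: 21+3+2+13+15 = 54
R13 - R31 - R36 - R19 - R10: 15+3+3+19 = 40
R13 - R28 - R8 - R10: 21+16+15 = 52
R13 - R31 - R36 - R19 - R21 - R10: 15+3+3+10+15 = 46
The minimum is 40 hops' cost via R13 - R31 - R36 - R19 - R10.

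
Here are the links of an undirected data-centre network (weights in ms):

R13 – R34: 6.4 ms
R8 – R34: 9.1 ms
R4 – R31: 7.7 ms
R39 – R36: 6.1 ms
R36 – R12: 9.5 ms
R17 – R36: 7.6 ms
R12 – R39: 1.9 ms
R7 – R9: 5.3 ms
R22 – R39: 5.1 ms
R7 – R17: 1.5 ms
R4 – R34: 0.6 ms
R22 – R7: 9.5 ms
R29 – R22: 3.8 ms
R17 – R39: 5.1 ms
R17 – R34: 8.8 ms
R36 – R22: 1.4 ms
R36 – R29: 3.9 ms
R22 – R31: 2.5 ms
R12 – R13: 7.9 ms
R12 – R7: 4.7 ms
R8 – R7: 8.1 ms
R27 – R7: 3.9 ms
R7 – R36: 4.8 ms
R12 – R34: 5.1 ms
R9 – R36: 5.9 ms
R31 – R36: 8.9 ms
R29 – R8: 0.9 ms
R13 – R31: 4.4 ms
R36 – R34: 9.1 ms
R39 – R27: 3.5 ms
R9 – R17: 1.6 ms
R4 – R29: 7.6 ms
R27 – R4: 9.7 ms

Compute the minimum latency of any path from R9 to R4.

11 ms

Running Dijkstra from R9:
R9: 0
R17: 1.6  (via R9)
R7: 3.1  (via R17)
R36: 5.9  (via R9)
R39: 6.7  (via R17)
R27: 7  (via R7)
R22: 7.3  (via R36)
R12: 7.8  (via R7)
R31: 9.8  (via R22)
R29: 9.8  (via R36)
R34: 10.4  (via R17)
R8: 10.7  (via R29)
R4: 11  (via R34)
Shortest route: R9–R17–R34–R4 = 11 ms.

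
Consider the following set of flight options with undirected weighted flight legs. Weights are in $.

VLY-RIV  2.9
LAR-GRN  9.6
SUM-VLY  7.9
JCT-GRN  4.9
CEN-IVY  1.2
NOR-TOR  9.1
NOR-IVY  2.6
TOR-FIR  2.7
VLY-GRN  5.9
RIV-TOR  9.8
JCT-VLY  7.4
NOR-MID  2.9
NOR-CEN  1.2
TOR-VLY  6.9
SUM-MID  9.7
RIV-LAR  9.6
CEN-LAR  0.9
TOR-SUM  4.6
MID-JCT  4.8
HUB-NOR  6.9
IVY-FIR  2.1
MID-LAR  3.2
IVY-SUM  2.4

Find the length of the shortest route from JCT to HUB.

$14.6

Shortest distances from JCT:
JCT: 0
MID: 4.8  (via JCT)
GRN: 4.9  (via JCT)
VLY: 7.4  (via JCT)
NOR: 7.7  (via MID)
LAR: 8  (via MID)
CEN: 8.9  (via NOR)
IVY: 10.1  (via CEN)
RIV: 10.3  (via VLY)
FIR: 12.2  (via IVY)
SUM: 12.5  (via IVY)
TOR: 14.3  (via VLY)
HUB: 14.6  (via NOR)
Shortest route: JCT–MID–NOR–HUB = $14.6.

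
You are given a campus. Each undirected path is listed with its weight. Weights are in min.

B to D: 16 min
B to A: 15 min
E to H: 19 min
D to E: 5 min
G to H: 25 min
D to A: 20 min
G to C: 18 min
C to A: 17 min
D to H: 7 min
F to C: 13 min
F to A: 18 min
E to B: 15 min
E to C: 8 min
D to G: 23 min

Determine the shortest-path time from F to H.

Candidate routes:
F - C - E - D - H: 13+8+5+7 = 33
F - A - D - H: 18+20+7 = 45
F - C - E - H: 13+8+19 = 40
Cheapest is F - C - E - D - H at 33 min.

33 min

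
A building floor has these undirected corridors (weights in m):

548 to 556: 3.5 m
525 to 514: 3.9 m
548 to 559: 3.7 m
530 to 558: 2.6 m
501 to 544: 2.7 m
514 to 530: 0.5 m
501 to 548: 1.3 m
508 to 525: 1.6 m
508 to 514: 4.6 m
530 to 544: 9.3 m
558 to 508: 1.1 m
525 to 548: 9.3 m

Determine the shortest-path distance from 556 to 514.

Settle nodes by increasing distance from 556:
556: 0
548: 3.5  (via 556)
501: 4.8  (via 548)
559: 7.2  (via 548)
544: 7.5  (via 501)
525: 12.8  (via 548)
508: 14.4  (via 525)
558: 15.5  (via 508)
514: 16.7  (via 525)
Shortest route: 556–548–525–514 = 16.7 m.

16.7 m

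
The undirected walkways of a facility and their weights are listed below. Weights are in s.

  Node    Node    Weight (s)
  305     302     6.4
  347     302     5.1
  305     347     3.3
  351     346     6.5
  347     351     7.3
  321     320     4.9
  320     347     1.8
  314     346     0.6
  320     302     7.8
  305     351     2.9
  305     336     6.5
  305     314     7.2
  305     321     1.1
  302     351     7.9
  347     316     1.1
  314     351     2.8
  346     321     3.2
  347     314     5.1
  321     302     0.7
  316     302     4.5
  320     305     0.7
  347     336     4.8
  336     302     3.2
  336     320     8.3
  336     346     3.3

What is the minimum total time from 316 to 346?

Compare a few routes:
316–347–314–346: 1.1+5.1+0.6 = 6.8
316–347–320–305–321–346: 1.1+1.8+0.7+1.1+3.2 = 7.9
The minimum is 6.8 s via 316–347–314–346.

6.8 s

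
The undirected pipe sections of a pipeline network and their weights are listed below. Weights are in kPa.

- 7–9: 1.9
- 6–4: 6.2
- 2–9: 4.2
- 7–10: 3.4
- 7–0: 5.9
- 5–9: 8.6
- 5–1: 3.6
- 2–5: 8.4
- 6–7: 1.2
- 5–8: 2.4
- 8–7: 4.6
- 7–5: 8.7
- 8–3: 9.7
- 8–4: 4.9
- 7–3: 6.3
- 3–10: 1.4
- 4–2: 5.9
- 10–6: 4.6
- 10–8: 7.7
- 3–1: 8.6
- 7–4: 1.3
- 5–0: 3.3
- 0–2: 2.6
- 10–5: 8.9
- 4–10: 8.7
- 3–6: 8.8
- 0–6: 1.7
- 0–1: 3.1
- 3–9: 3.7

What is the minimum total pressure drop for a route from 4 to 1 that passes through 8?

10.9 kPa

Shortest 4→8: 4–8 = 4.9
Shortest 8→1: 8–5–1 = 6
Total via 8: 4.9 + 6 = 10.9 kPa.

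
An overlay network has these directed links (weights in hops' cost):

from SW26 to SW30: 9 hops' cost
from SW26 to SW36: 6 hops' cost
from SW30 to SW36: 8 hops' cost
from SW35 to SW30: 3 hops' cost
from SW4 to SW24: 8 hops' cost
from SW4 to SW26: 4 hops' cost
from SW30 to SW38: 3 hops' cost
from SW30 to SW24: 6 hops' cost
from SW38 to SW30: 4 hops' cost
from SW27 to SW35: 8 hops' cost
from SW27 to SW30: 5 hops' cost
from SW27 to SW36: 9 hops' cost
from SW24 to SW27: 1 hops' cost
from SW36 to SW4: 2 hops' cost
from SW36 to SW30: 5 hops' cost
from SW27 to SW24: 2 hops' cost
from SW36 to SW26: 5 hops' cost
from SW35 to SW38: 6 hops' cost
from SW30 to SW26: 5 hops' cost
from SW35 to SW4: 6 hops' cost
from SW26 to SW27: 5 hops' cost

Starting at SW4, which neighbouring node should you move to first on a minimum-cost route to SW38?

SW26

Candidate routes:
SW4–SW26–SW27–SW30–SW38: 4+5+5+3 = 17
SW4–SW24–SW27–SW30–SW38: 8+1+5+3 = 17
SW4–SW26–SW30–SW38: 4+9+3 = 16
SW4–SW26–SW36–SW30–SW38: 4+6+5+3 = 18
Cheapest is SW4–SW26–SW30–SW38 at 16 hops' cost.
So from SW4 the first move is to SW26.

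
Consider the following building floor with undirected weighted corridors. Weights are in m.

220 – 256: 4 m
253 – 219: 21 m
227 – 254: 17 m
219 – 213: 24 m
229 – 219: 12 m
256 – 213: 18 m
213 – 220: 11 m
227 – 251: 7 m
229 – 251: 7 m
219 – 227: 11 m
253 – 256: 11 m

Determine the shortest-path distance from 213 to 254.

52 m

Compare a few routes:
213 - 220 - 256 - 253 - 219 - 227 - 254: 11+4+11+21+11+17 = 75
213 - 219 - 229 - 251 - 227 - 254: 24+12+7+7+17 = 67
213 - 219 - 227 - 254: 24+11+17 = 52
213 - 256 - 253 - 219 - 227 - 254: 18+11+21+11+17 = 78
Cheapest is 213 - 219 - 227 - 254 at 52 m.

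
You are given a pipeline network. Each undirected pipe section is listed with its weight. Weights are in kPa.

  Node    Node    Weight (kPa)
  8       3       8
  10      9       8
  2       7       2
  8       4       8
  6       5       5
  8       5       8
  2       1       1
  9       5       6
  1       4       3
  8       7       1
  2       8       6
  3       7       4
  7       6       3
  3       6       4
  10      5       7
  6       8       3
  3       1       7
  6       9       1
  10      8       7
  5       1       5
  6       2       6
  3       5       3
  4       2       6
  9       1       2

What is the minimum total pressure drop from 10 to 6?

9 kPa

Candidate routes:
10 - 9 - 6: 8+1 = 9
10 - 8 - 6: 7+3 = 10
10 - 8 - 7 - 6: 7+1+3 = 11
The minimum is 9 kPa via 10 - 9 - 6.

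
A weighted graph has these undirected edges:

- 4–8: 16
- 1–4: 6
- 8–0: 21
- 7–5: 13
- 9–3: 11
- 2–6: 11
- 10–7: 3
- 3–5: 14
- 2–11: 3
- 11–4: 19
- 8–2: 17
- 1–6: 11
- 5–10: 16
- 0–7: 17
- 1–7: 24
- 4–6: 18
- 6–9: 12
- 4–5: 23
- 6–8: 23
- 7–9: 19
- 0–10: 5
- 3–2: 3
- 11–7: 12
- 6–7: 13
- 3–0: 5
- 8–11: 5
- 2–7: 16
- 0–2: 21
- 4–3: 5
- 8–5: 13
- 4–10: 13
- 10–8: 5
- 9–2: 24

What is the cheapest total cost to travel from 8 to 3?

11

Running Dijkstra from 8:
8: 0
10: 5  (via 8)
11: 5  (via 8)
2: 8  (via 11)
7: 8  (via 10)
0: 10  (via 10)
3: 11  (via 2)
Shortest route: 8 → 11 → 2 → 3 = 11.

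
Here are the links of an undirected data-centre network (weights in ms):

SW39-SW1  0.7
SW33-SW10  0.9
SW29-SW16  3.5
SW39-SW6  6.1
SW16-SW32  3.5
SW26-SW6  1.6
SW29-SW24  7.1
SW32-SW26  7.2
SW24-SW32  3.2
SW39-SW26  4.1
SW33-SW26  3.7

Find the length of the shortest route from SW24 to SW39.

14.5 ms

Compare a few routes:
SW24 - SW32 - SW26 - SW39: 3.2+7.2+4.1 = 14.5
SW24 - SW32 - SW26 - SW6 - SW39: 3.2+7.2+1.6+6.1 = 18.1
SW24 - SW29 - SW16 - SW32 - SW26 - SW39: 7.1+3.5+3.5+7.2+4.1 = 25.4
SW24 - SW29 - SW16 - SW32 - SW26 - SW6 - SW39: 7.1+3.5+3.5+7.2+1.6+6.1 = 29
The minimum is 14.5 ms via SW24 - SW32 - SW26 - SW39.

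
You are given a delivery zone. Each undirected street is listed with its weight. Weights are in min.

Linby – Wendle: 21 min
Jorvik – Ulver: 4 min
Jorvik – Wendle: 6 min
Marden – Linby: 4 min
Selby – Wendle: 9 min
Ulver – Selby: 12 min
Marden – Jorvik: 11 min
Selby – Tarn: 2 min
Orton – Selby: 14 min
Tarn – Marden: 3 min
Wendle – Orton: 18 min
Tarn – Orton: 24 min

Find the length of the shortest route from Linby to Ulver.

Running Dijkstra from Linby:
Linby: 0
Marden: 4  (via Linby)
Tarn: 7  (via Marden)
Selby: 9  (via Tarn)
Jorvik: 15  (via Marden)
Wendle: 18  (via Selby)
Ulver: 19  (via Jorvik)
Shortest route: Linby–Marden–Jorvik–Ulver = 19 min.

19 min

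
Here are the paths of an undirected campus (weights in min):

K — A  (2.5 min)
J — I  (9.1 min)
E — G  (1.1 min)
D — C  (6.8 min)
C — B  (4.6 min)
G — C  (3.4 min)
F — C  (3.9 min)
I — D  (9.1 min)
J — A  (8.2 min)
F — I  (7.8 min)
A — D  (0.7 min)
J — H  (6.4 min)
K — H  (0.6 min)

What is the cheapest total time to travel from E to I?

Enumerating some paths:
E - G - C - D - I: 1.1+3.4+6.8+9.1 = 20.4
E - G - C - D - A - K - H - J - I: 1.1+3.4+6.8+0.7+2.5+0.6+6.4+9.1 = 30.6
E - G - C - D - A - J - I: 1.1+3.4+6.8+0.7+8.2+9.1 = 29.3
E - G - C - F - I: 1.1+3.4+3.9+7.8 = 16.2
Cheapest is E - G - C - F - I at 16.2 min.

16.2 min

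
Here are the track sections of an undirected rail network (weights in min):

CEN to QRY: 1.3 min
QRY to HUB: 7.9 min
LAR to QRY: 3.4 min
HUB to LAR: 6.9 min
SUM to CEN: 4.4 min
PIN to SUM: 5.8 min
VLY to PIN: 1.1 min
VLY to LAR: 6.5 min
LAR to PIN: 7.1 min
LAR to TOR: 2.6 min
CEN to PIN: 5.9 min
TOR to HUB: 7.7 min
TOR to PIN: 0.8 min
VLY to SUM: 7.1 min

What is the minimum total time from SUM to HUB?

Candidate routes:
SUM → CEN → QRY → LAR → HUB: 4.4+1.3+3.4+6.9 = 16
SUM → CEN → QRY → HUB: 4.4+1.3+7.9 = 13.6
SUM → PIN → TOR → HUB: 5.8+0.8+7.7 = 14.3
The minimum is 13.6 min via SUM → CEN → QRY → HUB.

13.6 min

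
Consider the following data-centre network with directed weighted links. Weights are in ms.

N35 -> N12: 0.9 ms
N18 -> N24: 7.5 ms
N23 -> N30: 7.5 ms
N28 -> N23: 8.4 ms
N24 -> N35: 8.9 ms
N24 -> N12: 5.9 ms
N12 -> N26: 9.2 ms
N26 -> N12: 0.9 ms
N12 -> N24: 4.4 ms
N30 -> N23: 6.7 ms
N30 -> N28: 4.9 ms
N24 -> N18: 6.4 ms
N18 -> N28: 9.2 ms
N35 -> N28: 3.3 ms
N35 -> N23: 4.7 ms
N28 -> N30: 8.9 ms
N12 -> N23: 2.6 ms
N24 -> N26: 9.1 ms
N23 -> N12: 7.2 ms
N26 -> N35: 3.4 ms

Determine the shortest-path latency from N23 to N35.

Running Dijkstra from N23:
N23: 0
N12: 7.2  (via N23)
N30: 7.5  (via N23)
N24: 11.6  (via N12)
N28: 12.4  (via N30)
N26: 16.4  (via N12)
N18: 18  (via N24)
N35: 19.8  (via N26)
Shortest route: N23–N12–N26–N35 = 19.8 ms.

19.8 ms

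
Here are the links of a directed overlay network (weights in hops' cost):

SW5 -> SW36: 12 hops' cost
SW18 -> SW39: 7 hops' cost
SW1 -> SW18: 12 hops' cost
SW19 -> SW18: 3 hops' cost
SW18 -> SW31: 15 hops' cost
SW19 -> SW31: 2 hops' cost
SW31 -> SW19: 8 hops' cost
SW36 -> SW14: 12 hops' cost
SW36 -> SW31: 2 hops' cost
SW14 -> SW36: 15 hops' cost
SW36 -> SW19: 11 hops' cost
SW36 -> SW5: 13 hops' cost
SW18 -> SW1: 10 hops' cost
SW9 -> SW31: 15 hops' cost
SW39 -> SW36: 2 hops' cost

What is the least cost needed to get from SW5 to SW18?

25 hops' cost

Compare a few routes:
SW5–SW36–SW31–SW19–SW18: 12+2+8+3 = 25
SW5–SW36–SW19–SW18: 12+11+3 = 26
Cheapest is SW5–SW36–SW31–SW19–SW18 at 25 hops' cost.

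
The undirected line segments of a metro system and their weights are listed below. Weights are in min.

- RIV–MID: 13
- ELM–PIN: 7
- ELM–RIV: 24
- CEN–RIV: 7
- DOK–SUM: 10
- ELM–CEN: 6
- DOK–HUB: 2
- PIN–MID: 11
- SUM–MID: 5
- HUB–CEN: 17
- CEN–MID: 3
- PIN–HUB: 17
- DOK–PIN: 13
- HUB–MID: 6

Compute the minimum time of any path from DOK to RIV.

18 min

Candidate routes:
DOK → HUB → MID → RIV: 2+6+13 = 21
DOK → HUB → MID → CEN → RIV: 2+6+3+7 = 18
The minimum is 18 min via DOK → HUB → MID → CEN → RIV.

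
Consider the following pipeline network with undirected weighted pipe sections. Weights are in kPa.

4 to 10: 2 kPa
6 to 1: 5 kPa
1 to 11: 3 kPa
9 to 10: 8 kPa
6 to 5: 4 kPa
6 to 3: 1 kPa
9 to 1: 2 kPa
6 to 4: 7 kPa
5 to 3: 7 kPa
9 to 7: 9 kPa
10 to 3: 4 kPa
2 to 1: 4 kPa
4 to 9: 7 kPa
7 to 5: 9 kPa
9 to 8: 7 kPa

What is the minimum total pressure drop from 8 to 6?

14 kPa

Compare a few routes:
8–9–10–3–6: 7+8+4+1 = 20
8–9–4–6: 7+7+7 = 21
8–9–4–10–3–6: 7+7+2+4+1 = 21
8–9–1–6: 7+2+5 = 14
The minimum is 14 kPa via 8–9–1–6.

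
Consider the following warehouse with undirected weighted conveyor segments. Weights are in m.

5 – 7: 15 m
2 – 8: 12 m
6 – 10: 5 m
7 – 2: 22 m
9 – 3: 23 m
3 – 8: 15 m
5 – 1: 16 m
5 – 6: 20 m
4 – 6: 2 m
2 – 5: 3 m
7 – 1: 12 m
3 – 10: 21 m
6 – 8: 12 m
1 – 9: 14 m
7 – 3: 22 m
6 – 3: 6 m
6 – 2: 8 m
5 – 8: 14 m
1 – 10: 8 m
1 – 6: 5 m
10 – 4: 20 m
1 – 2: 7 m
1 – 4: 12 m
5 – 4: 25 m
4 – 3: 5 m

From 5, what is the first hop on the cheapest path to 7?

Enumerating some paths:
5 - 2 - 1 - 7: 3+7+12 = 22
5 - 7: 15 = 15
The minimum is 15 m via 5 - 7.
So from 5 the first move is to 7.

7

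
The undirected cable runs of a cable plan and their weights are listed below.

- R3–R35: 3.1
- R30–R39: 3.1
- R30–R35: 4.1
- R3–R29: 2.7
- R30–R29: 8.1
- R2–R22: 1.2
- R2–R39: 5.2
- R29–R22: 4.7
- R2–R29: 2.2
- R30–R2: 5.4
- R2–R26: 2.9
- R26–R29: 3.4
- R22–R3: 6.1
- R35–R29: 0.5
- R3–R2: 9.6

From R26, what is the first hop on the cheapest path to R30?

R29

Enumerating some paths:
R26 - R2 - R30: 2.9+5.4 = 8.3
R26 - R29 - R35 - R30: 3.4+0.5+4.1 = 8
R26 - R29 - R2 - R30: 3.4+2.2+5.4 = 11
R26 - R2 - R29 - R35 - R30: 2.9+2.2+0.5+4.1 = 9.7
The minimum is 8 via R26 - R29 - R35 - R30.
So from R26 the first move is to R29.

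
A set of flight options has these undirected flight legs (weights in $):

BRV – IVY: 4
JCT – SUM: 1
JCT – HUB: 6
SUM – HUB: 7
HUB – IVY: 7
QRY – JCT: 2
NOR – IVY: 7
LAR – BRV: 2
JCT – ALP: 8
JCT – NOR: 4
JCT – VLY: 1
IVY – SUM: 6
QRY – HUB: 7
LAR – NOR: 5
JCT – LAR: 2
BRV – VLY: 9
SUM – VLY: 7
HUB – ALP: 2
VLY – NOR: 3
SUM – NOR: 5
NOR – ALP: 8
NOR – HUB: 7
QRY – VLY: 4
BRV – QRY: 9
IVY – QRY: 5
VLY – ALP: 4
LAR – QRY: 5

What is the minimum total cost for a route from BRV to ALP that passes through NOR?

Shortest BRV→NOR: BRV–LAR–NOR = 7
Best NOR to ALP: NOR–VLY–ALP costing 7
Total via NOR: 7 + 7 = $14.

$14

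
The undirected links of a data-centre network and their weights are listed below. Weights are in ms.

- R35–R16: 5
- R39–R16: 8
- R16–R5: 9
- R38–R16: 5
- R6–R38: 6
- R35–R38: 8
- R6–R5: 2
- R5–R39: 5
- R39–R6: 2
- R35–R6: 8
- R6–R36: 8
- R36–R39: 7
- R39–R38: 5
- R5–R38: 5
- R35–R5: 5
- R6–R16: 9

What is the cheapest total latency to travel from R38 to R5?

5 ms

Candidate routes:
R38–R5: 5 = 5
R38–R6–R5: 6+2 = 8
The minimum is 5 ms via R38–R5.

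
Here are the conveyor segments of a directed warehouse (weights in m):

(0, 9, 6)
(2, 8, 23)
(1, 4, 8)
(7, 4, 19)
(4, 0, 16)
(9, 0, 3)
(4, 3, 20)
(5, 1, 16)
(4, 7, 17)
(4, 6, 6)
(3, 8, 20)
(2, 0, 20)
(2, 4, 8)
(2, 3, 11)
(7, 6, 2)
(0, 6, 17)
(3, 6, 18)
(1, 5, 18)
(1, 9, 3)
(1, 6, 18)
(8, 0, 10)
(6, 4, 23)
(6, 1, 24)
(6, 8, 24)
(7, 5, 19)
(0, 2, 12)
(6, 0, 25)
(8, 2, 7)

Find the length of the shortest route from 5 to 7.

41 m

Shortest distances from 5:
5: 0
1: 16  (via 5)
9: 19  (via 1)
0: 22  (via 9)
4: 24  (via 1)
6: 30  (via 4)
2: 34  (via 0)
7: 41  (via 4)
Shortest route: 5–1–4–7 = 41 m.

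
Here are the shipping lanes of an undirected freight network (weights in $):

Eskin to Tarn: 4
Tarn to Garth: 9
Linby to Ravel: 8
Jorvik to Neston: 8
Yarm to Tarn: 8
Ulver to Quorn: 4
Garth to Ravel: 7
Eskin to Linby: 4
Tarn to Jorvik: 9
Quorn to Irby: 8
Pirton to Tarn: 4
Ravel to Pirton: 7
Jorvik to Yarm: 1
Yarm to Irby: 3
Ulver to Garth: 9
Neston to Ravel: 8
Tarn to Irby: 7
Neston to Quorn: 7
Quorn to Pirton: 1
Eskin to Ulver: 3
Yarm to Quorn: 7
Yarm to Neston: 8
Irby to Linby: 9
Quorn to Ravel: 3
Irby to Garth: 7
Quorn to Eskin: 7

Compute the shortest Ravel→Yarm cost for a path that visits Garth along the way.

$17

Best Ravel to Garth: Ravel → Garth costing 7
Shortest Garth→Yarm: Garth → Irby → Yarm = 10
Total via Garth: 7 + 10 = $17.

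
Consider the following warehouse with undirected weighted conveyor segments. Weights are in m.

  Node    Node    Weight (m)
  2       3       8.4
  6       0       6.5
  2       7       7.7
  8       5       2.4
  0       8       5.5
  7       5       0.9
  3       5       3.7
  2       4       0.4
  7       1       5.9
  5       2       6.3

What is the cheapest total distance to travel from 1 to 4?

Enumerating some paths:
1–7–5–2–4: 5.9+0.9+6.3+0.4 = 13.5
1–7–2–4: 5.9+7.7+0.4 = 14
The minimum is 13.5 m via 1–7–5–2–4.

13.5 m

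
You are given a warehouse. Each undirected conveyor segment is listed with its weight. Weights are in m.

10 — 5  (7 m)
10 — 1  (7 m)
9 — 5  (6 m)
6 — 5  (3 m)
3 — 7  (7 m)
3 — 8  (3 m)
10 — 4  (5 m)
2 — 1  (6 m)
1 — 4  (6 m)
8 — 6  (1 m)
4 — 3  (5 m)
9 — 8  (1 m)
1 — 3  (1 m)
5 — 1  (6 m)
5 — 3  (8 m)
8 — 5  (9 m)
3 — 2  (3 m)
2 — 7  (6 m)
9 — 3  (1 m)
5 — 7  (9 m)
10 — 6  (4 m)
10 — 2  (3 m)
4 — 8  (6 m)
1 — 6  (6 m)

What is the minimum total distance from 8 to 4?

6 m

Shortest distances from 8:
8: 0
6: 1  (via 8)
9: 1  (via 8)
3: 2  (via 9)
1: 3  (via 3)
5: 4  (via 6)
2: 5  (via 3)
10: 5  (via 6)
4: 6  (via 8)
Shortest route: 8 → 4 = 6 m.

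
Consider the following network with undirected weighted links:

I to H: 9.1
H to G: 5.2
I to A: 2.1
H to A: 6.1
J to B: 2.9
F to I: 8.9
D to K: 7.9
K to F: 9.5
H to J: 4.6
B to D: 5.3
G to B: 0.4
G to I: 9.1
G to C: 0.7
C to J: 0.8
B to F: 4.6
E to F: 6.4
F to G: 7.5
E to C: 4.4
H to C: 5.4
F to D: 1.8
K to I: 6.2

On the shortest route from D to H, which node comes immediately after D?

Candidate routes:
D–B–G–H: 5.3+0.4+5.2 = 10.9
D–B–G–C–H: 5.3+0.4+0.7+5.4 = 11.8
Cheapest is D–B–G–H at 10.9.
So from D the first move is to B.

B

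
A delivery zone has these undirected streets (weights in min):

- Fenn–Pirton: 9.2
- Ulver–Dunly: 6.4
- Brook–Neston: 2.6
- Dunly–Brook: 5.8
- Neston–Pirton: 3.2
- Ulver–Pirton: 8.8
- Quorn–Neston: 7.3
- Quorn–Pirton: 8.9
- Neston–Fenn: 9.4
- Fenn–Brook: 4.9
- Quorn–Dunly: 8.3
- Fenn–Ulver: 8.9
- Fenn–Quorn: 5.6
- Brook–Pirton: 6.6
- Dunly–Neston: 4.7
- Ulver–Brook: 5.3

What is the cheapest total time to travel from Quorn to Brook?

Compare a few routes:
Quorn - Dunly - Brook: 8.3+5.8 = 14.1
Quorn - Fenn - Brook: 5.6+4.9 = 10.5
Quorn - Neston - Brook: 7.3+2.6 = 9.9
The minimum is 9.9 min via Quorn - Neston - Brook.

9.9 min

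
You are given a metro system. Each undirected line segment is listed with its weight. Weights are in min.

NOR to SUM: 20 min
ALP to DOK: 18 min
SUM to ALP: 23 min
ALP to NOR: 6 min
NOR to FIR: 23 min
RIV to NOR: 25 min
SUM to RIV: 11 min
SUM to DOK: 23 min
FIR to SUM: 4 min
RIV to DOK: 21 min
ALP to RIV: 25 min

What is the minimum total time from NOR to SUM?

Candidate routes:
NOR - FIR - SUM: 23+4 = 27
NOR - SUM: 20 = 20
The minimum is 20 min via NOR - SUM.

20 min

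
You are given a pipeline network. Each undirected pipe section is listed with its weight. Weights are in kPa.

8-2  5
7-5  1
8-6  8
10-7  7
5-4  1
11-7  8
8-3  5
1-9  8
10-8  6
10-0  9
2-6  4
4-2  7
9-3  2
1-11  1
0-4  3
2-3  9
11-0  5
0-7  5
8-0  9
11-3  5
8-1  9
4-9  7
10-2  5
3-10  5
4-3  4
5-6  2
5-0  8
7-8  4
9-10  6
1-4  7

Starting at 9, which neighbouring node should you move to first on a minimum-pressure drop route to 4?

Candidate routes:
9–4: 7 = 7
9–10–7–5–4: 6+7+1+1 = 15
9–3–4: 2+4 = 6
9–3–8–7–5–4: 2+5+4+1+1 = 13
The minimum is 6 kPa via 9–3–4.
So from 9 the first move is to 3.

3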